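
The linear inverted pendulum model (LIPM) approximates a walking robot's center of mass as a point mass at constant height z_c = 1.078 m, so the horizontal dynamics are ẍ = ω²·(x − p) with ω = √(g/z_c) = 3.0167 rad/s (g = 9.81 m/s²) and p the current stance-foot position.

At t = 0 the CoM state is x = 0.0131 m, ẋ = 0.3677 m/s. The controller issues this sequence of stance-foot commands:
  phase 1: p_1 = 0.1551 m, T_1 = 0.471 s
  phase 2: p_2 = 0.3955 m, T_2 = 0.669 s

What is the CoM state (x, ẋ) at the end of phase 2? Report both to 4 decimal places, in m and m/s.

x = -0.8425, ẋ = -3.6127

phase 1: p=0.1551, T=0.471, ωT=1.420866, cosh=2.191104, sinh=1.949599; start (x,ẋ)=(0.013100, 0.367700) → end (x,ẋ)=(0.081596, -0.029484)
phase 2: p=0.3955, T=0.669, ωT=2.018172, cosh=3.828729, sinh=3.695831; start (x,ẋ)=(0.081596, -0.029484) → end (x,ẋ)=(-0.842473, -3.612664)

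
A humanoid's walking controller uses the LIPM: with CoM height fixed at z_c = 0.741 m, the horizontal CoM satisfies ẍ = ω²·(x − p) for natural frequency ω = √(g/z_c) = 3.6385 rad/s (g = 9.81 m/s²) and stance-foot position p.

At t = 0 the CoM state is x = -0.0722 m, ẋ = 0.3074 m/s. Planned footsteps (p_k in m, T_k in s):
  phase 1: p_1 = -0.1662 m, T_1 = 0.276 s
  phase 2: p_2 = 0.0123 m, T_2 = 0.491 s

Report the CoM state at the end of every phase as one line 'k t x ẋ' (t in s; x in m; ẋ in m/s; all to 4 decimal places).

1 0.2760 0.0792 0.8800
2 0.7670 0.9190 3.4056

phase 1: p=-0.1662, T=0.276, ωT=1.004226, cosh=1.548061, sinh=1.181733; start (x,ẋ)=(-0.072200, 0.307400) → end (x,ẋ)=(0.079157, 0.880049)
phase 2: p=0.0123, T=0.491, ωT=1.786504, cosh=3.068046, sinh=2.900501; start (x,ẋ)=(0.079157, 0.880049) → end (x,ẋ)=(0.918968, 3.405602)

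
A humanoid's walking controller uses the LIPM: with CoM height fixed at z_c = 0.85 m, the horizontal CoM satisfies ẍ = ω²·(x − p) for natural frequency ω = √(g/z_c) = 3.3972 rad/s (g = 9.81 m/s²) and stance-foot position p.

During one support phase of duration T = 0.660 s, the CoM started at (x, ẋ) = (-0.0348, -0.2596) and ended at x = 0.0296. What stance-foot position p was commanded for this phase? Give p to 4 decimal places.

p = -0.1465

ωT = 3.3972·0.660 = 2.242152; cosh(ωT) = 4.759899, sinh(ωT) = 4.653669
x(T) = p + (x₀−p)·cosh(ωT) + (ẋ₀/ω)·sinh(ωT) ⇒ p·(1 − cosh) = x(T) − x₀·cosh − (ẋ₀/ω)·sinh
numerator   = 0.0296 − (-0.0348)·4.759899 − (-0.2596/3.3972)·4.653669 = 0.550859
denominator = 1 − 4.759899 = -3.759899
p = 0.550859 / -3.759899 = -0.1465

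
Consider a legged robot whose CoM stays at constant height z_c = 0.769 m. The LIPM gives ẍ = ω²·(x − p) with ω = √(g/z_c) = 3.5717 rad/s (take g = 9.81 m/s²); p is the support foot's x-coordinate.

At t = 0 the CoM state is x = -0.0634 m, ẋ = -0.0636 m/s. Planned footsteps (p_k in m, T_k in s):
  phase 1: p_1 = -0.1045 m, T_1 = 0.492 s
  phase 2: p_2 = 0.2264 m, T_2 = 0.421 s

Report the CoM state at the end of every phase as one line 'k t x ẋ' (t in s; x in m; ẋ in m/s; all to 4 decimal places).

1 0.4920 -0.0319 0.2230
2 0.9130 -0.2498 -1.4462

phase 1: p=-0.1045, T=0.492, ωT=1.757276, cosh=2.984571, sinh=2.812057; start (x,ẋ)=(-0.063400, -0.063600) → end (x,ẋ)=(-0.031907, 0.222982)
phase 2: p=0.2264, T=0.421, ωT=1.503686, cosh=2.360273, sinh=2.137964; start (x,ẋ)=(-0.031907, 0.222982) → end (x,ẋ)=(-0.249802, -1.446179)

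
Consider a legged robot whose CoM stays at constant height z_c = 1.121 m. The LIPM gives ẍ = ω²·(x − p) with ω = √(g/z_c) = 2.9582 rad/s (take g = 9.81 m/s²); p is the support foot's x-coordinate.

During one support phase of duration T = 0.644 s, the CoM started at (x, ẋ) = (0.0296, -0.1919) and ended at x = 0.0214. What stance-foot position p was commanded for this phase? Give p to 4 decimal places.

ωT = 2.9582·0.644 = 1.905081; cosh(ωT) = 3.434381, sinh(ωT) = 3.285570
x(T) = p + (x₀−p)·cosh(ωT) + (ẋ₀/ω)·sinh(ωT) ⇒ p·(1 − cosh) = x(T) − x₀·cosh − (ẋ₀/ω)·sinh
numerator   = 0.0214 − (0.0296)·3.434381 − (-0.1919/2.9582)·3.285570 = 0.132879
denominator = 1 − 3.434381 = -2.434381
p = 0.132879 / -2.434381 = -0.0546

p = -0.0546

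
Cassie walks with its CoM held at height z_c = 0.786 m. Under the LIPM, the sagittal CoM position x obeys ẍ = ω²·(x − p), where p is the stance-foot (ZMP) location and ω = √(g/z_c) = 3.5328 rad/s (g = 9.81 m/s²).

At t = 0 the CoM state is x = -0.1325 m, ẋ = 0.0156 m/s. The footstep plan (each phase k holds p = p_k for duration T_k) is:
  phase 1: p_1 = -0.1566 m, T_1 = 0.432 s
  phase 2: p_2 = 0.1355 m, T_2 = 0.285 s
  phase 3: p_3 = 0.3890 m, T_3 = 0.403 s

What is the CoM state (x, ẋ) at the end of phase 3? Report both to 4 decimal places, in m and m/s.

x = -1.0949, ẋ = -4.9373

phase 1: p=-0.1566, T=0.432, ωT=1.526170, cosh=2.408944, sinh=2.191577; start (x,ẋ)=(-0.132500, 0.015600) → end (x,ẋ)=(-0.088867, 0.224171)
phase 2: p=0.1355, T=0.285, ωT=1.006848, cosh=1.551165, sinh=1.185796; start (x,ẋ)=(-0.088867, 0.224171) → end (x,ẋ)=(-0.137286, -0.592187)
phase 3: p=0.3890, T=0.403, ωT=1.423718, cosh=2.196675, sinh=1.955858; start (x,ẋ)=(-0.137286, -0.592187) → end (x,ẋ)=(-1.094931, -4.937298)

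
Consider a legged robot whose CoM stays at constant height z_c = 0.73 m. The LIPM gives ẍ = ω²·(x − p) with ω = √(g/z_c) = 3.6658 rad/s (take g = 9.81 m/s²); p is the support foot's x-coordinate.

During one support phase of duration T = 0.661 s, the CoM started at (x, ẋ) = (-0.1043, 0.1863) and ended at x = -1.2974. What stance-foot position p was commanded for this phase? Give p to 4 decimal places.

ωT = 3.6658·0.661 = 2.423094; cosh(ωT) = 5.684676, sinh(ωT) = 5.596029
x(T) = p + (x₀−p)·cosh(ωT) + (ẋ₀/ω)·sinh(ωT) ⇒ p·(1 − cosh) = x(T) − x₀·cosh − (ẋ₀/ω)·sinh
numerator   = -1.2974 − (-0.1043)·5.684676 − (0.1863/3.6658)·5.596029 = -0.988885
denominator = 1 − 5.684676 = -4.684676
p = -0.988885 / -4.684676 = 0.2111

p = 0.2111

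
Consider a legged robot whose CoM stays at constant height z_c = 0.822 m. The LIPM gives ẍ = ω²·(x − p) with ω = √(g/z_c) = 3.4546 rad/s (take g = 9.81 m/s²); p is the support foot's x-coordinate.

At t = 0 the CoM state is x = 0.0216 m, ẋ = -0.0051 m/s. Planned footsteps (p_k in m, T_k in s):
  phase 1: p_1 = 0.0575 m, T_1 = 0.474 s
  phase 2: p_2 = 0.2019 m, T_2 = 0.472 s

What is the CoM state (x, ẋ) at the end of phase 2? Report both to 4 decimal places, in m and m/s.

x = -0.6724, ẋ = -2.9180

phase 1: p=0.0575, T=0.474, ωT=1.637480, cosh=2.668333, sinh=2.473864; start (x,ẋ)=(0.021600, -0.005100) → end (x,ẋ)=(-0.041945, -0.320417)
phase 2: p=0.2019, T=0.472, ωT=1.630571, cosh=2.651304, sinh=2.455487; start (x,ẋ)=(-0.041945, -0.320417) → end (x,ẋ)=(-0.672357, -2.917997)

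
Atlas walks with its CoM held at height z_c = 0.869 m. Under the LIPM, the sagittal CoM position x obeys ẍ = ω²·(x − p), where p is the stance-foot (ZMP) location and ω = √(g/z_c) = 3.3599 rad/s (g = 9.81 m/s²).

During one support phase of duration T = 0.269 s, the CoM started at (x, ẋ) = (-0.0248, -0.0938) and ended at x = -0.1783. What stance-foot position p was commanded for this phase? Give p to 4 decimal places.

ωT = 3.3599·0.269 = 0.903813; cosh(ωT) = 1.437011, sinh(ωT) = 1.031989
x(T) = p + (x₀−p)·cosh(ωT) + (ẋ₀/ω)·sinh(ωT) ⇒ p·(1 − cosh) = x(T) − x₀·cosh − (ẋ₀/ω)·sinh
numerator   = -0.1783 − (-0.0248)·1.437011 − (-0.0938/3.3599)·1.031989 = -0.113852
denominator = 1 − 1.437011 = -0.437011
p = -0.113852 / -0.437011 = 0.2605

p = 0.2605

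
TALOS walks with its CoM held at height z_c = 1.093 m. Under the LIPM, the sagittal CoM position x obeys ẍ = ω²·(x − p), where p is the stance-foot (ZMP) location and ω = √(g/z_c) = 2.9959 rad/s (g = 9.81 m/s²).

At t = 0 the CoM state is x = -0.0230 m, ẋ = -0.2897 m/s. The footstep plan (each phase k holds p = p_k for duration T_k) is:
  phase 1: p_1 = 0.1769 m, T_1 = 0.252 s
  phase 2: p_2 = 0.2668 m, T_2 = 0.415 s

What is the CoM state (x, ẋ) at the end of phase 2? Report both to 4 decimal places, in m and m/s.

x = -1.0029, ẋ = -3.6843

phase 1: p=0.1769, T=0.252, ωT=0.754967, cosh=1.298784, sinh=0.828757; start (x,ẋ)=(-0.023000, -0.289700) → end (x,ẋ)=(-0.162867, -0.872584)
phase 2: p=0.2668, T=0.415, ωT=1.243298, cosh=1.877731, sinh=1.589300; start (x,ẋ)=(-0.162867, -0.872584) → end (x,ẋ)=(-1.002897, -3.684286)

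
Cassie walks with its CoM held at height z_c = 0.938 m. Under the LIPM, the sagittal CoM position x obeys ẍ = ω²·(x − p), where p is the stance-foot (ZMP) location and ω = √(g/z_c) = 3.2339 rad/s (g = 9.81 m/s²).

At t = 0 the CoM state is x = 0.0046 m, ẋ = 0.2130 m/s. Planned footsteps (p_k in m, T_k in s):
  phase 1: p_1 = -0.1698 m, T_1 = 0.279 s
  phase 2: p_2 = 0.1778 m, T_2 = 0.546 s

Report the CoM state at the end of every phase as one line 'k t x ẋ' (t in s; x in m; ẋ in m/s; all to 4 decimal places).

1 0.2790 0.1484 0.8865
2 0.8250 0.8670 2.3969

phase 1: p=-0.1698, T=0.279, ωT=0.902258, cosh=1.435408, sinh=1.029755; start (x,ẋ)=(0.004600, 0.213000) → end (x,ẋ)=(0.148360, 0.886516)
phase 2: p=0.1778, T=0.546, ωT=1.765709, cosh=3.008392, sinh=2.837326; start (x,ẋ)=(0.148360, 0.886516) → end (x,ẋ)=(0.867034, 2.396854)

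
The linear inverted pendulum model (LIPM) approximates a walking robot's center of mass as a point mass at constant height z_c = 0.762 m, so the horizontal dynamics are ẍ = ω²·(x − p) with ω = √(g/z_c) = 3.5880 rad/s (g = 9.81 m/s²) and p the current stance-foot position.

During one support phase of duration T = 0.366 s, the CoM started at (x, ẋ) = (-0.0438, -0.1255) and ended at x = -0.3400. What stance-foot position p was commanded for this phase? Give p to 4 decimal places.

ωT = 3.5880·0.366 = 1.313208; cosh(ωT) = 1.993519, sinh(ωT) = 1.724563
x(T) = p + (x₀−p)·cosh(ωT) + (ẋ₀/ω)·sinh(ωT) ⇒ p·(1 − cosh) = x(T) − x₀·cosh − (ẋ₀/ω)·sinh
numerator   = -0.3400 − (-0.0438)·1.993519 − (-0.1255/3.5880)·1.724563 = -0.192363
denominator = 1 − 1.993519 = -0.993519
p = -0.192363 / -0.993519 = 0.1936

p = 0.1936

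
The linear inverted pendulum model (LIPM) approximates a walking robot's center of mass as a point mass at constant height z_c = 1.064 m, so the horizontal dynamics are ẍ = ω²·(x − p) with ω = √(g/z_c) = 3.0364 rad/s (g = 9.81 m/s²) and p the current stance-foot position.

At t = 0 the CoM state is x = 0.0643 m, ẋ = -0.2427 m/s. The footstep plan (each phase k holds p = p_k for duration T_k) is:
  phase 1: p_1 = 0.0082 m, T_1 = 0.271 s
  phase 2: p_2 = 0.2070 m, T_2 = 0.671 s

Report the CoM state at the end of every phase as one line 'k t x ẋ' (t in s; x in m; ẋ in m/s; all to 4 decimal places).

phase 1: p=0.0082, T=0.271, ωT=0.822864, cosh=1.358092, sinh=0.918920; start (x,ẋ)=(0.064300, -0.242700) → end (x,ẋ)=(0.010940, -0.173078)
phase 2: p=0.2070, T=0.671, ωT=2.037424, cosh=3.900595, sinh=3.770231; start (x,ẋ)=(0.010940, -0.173078) → end (x,ẋ)=(-0.772660, -2.919595)

1 0.2710 0.0109 -0.1731
2 0.9420 -0.7727 -2.9196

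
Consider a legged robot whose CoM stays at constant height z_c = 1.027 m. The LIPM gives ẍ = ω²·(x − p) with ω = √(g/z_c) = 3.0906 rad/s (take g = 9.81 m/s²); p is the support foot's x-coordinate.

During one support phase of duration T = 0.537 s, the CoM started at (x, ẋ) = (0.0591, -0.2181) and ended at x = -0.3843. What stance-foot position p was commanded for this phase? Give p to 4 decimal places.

ωT = 3.0906·0.537 = 1.659652; cosh(ωT) = 2.723844, sinh(ωT) = 2.533638
x(T) = p + (x₀−p)·cosh(ωT) + (ẋ₀/ω)·sinh(ωT) ⇒ p·(1 − cosh) = x(T) − x₀·cosh − (ẋ₀/ω)·sinh
numerator   = -0.3843 − (0.0591)·2.723844 − (-0.2181/3.0906)·2.533638 = -0.366483
denominator = 1 − 2.723844 = -1.723844
p = -0.366483 / -1.723844 = 0.2126

p = 0.2126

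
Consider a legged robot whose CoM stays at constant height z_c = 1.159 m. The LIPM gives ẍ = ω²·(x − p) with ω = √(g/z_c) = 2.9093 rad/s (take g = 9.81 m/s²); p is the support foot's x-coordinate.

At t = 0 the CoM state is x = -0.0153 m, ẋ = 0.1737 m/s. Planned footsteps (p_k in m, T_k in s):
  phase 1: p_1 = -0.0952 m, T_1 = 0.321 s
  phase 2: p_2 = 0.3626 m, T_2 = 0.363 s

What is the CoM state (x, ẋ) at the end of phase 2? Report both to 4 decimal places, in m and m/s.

phase 1: p=-0.0952, T=0.321, ωT=0.933885, cosh=1.468700, sinh=1.075676; start (x,ẋ)=(-0.015300, 0.173700) → end (x,ẋ)=(0.086372, 0.505157)
phase 2: p=0.3626, T=0.363, ωT=1.056076, cosh=1.611442, sinh=1.263624; start (x,ẋ)=(0.086372, 0.505157) → end (x,ẋ)=(0.136885, -0.201453)

x = 0.1369, ẋ = -0.2015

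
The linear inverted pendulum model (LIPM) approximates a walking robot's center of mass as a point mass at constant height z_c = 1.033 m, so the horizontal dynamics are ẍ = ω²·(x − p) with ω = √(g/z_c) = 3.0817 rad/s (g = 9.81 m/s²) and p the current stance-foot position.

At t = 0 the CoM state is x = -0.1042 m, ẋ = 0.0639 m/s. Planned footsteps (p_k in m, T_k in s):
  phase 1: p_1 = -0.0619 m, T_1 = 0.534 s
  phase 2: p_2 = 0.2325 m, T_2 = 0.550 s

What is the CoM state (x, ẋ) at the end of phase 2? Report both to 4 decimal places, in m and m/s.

x = -0.9018, ẋ = -3.3220

phase 1: p=-0.0619, T=0.534, ωT=1.645628, cosh=2.688577, sinh=2.495686; start (x,ẋ)=(-0.104200, 0.063900) → end (x,ẋ)=(-0.123878, -0.153527)
phase 2: p=0.2325, T=0.550, ωT=1.694935, cosh=2.814952, sinh=2.631340; start (x,ẋ)=(-0.123878, -0.153527) → end (x,ẋ)=(-0.901778, -3.322042)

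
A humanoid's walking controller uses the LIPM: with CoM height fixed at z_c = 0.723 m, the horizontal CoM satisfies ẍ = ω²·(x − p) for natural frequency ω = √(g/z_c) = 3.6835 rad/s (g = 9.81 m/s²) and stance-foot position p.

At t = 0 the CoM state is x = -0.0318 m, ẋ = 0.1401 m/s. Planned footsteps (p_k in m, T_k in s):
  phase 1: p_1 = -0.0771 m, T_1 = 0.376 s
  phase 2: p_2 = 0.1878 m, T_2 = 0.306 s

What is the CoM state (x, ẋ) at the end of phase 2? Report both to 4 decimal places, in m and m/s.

phase 1: p=-0.0771, T=0.376, ωT=1.384996, cosh=2.122567, sinh=1.872243; start (x,ẋ)=(-0.031800, 0.140100) → end (x,ẋ)=(0.090262, 0.609779)
phase 2: p=0.1878, T=0.306, ωT=1.127151, cosh=1.705402, sinh=1.381447; start (x,ẋ)=(0.090262, 0.609779) → end (x,ẋ)=(0.250148, 0.543590)

x = 0.2501, ẋ = 0.5436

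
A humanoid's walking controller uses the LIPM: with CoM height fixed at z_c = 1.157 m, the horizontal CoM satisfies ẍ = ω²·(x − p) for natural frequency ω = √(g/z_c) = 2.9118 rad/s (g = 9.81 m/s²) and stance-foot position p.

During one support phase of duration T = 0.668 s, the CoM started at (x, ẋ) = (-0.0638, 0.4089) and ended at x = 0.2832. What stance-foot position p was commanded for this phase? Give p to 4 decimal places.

ωT = 2.9118·0.668 = 1.945082; cosh(ωT) = 3.568592, sinh(ωT) = 3.425616
x(T) = p + (x₀−p)·cosh(ωT) + (ẋ₀/ω)·sinh(ωT) ⇒ p·(1 − cosh) = x(T) − x₀·cosh − (ẋ₀/ω)·sinh
numerator   = 0.2832 − (-0.0638)·3.568592 − (0.4089/2.9118)·3.425616 = 0.029822
denominator = 1 − 3.568592 = -2.568592
p = 0.029822 / -2.568592 = -0.0116

p = -0.0116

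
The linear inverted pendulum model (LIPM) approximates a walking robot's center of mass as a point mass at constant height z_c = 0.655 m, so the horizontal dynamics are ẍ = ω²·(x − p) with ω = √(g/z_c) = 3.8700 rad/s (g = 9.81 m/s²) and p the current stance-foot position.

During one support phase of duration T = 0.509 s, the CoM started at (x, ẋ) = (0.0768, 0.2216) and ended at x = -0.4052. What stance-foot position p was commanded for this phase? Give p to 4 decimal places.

p = 0.3342

ωT = 3.8700·0.509 = 1.969830; cosh(ωT) = 3.654469, sinh(ωT) = 3.514989
x(T) = p + (x₀−p)·cosh(ωT) + (ẋ₀/ω)·sinh(ωT) ⇒ p·(1 − cosh) = x(T) − x₀·cosh − (ẋ₀/ω)·sinh
numerator   = -0.4052 − (0.0768)·3.654469 − (0.2216/3.8700)·3.514989 = -0.887135
denominator = 1 − 3.654469 = -2.654469
p = -0.887135 / -2.654469 = 0.3342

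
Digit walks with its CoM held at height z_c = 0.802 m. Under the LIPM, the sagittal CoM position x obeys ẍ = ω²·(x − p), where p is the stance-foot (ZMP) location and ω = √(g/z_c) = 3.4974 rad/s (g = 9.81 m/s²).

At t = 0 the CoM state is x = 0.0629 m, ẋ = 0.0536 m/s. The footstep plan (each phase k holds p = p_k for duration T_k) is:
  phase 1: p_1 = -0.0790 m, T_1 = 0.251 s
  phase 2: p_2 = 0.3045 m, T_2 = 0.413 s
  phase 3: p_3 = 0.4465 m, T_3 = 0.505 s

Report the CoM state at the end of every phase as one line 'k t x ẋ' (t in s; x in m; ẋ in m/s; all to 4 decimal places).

1 0.2510 0.1364 0.5694
2 0.6640 0.2543 0.0975
3 1.1690 -0.0528 -1.6145

phase 1: p=-0.0790, T=0.251, ωT=0.877847, cosh=1.410696, sinh=0.995019; start (x,ẋ)=(0.062900, 0.053600) → end (x,ẋ)=(0.136427, 0.569423)
phase 2: p=0.3045, T=0.413, ωT=1.444426, cosh=2.237650, sinh=2.001769; start (x,ẋ)=(0.136427, 0.569423) → end (x,ẋ)=(0.254326, 0.097493)
phase 3: p=0.4465, T=0.505, ωT=1.766187, cosh=3.009747, sinh=2.838763; start (x,ẋ)=(0.254326, 0.097493) → end (x,ẋ)=(-0.052763, -1.614532)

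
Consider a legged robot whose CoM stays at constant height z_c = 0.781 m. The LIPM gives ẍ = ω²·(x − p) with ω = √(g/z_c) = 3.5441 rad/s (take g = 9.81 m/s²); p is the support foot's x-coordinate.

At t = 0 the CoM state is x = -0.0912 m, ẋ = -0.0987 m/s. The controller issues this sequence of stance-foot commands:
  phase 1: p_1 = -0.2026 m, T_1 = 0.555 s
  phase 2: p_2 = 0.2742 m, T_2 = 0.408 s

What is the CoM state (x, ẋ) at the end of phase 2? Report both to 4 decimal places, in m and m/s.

phase 1: p=-0.2026, T=0.555, ωT=1.966975, cosh=3.644450, sinh=3.504571; start (x,ẋ)=(-0.091200, -0.098700) → end (x,ẋ)=(0.105793, 1.023942)
phase 2: p=0.2742, T=0.408, ωT=1.445993, cosh=2.240789, sinh=2.005277; start (x,ẋ)=(0.105793, 1.023942) → end (x,ẋ)=(0.476188, 1.097583)

x = 0.4762, ẋ = 1.0976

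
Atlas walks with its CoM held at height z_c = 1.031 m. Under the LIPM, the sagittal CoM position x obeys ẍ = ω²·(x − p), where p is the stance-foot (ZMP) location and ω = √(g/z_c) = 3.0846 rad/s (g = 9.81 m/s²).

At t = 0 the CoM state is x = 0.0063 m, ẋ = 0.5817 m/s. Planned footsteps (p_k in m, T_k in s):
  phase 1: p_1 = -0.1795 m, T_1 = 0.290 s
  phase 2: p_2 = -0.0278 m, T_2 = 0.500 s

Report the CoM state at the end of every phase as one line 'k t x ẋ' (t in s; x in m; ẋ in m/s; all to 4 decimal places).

1 0.2900 0.2778 1.4142
2 0.7900 1.7421 5.5602

phase 1: p=-0.1795, T=0.290, ωT=0.894534, cosh=1.427497, sinh=1.018699; start (x,ẋ)=(0.006300, 0.581700) → end (x,ẋ)=(0.277837, 1.414210)
phase 2: p=-0.0278, T=0.500, ωT=1.542300, cosh=2.444610, sinh=2.230721; start (x,ẋ)=(0.277837, 1.414210) → end (x,ẋ)=(1.742092, 5.560246)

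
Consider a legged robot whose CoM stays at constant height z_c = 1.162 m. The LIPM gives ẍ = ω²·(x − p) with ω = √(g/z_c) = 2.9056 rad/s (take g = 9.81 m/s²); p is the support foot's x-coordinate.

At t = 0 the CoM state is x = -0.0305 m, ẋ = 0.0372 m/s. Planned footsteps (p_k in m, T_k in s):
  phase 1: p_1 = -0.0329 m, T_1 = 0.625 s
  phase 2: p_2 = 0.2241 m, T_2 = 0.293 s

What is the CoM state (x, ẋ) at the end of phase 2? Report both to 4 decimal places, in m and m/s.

phase 1: p=-0.0329, T=0.625, ωT=1.816000, cosh=3.154948, sinh=2.992273; start (x,ẋ)=(-0.030500, 0.037200) → end (x,ẋ)=(0.012982, 0.138230)
phase 2: p=0.2241, T=0.293, ωT=0.851341, cosh=1.384814, sinh=0.957972; start (x,ẋ)=(0.012982, 0.138230) → end (x,ẋ)=(-0.022685, -0.396221)

x = -0.0227, ẋ = -0.3962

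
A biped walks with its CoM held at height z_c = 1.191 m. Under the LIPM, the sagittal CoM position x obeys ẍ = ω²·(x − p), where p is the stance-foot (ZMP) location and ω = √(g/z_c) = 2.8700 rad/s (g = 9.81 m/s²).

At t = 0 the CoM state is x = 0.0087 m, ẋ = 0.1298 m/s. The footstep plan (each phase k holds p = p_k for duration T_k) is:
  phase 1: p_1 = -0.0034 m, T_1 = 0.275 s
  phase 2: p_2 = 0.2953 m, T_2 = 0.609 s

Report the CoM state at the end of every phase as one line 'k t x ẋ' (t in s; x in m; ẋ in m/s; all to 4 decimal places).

phase 1: p=-0.0034, T=0.275, ωT=0.789250, cosh=1.327965, sinh=0.873780; start (x,ẋ)=(0.008700, 0.129800) → end (x,ẋ)=(0.052186, 0.202714)
phase 2: p=0.2953, T=0.609, ωT=1.747830, cosh=2.958140, sinh=2.783989; start (x,ẋ)=(0.052186, 0.202714) → end (x,ẋ)=(-0.227226, -1.342834)

1 0.2750 0.0522 0.2027
2 0.8840 -0.2272 -1.3428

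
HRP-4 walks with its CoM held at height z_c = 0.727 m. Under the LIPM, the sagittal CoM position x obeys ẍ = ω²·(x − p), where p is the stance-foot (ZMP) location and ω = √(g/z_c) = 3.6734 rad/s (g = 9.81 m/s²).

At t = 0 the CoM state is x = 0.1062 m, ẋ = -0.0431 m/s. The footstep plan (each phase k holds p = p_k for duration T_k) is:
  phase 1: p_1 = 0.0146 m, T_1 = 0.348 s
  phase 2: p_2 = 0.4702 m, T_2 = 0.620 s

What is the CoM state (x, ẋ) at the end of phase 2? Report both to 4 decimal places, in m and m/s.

x = -0.3749, ẋ = -2.9436

phase 1: p=0.0146, T=0.348, ωT=1.278343, cosh=1.934592, sinh=1.656094; start (x,ẋ)=(0.106200, -0.043100) → end (x,ẋ)=(0.172378, 0.473867)
phase 2: p=0.4702, T=0.620, ωT=2.277508, cosh=4.927443, sinh=4.824904; start (x,ẋ)=(0.172378, 0.473867) → end (x,ẋ)=(-0.374892, -2.943590)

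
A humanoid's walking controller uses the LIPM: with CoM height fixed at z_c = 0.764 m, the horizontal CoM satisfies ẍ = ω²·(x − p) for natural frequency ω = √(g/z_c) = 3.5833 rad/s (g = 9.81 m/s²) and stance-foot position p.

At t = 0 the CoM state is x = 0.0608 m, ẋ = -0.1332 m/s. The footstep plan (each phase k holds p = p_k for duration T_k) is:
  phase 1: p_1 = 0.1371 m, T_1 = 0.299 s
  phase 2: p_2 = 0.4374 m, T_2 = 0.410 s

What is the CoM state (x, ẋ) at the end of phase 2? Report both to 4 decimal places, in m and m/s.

x = -0.9710, ẋ = -4.7880

phase 1: p=0.1371, T=0.299, ωT=1.071407, cosh=1.631005, sinh=1.288479; start (x,ẋ)=(0.060800, -0.133200) → end (x,ẋ)=(-0.035242, -0.569527)
phase 2: p=0.4374, T=0.410, ωT=1.469153, cosh=2.287837, sinh=2.057716; start (x,ẋ)=(-0.035242, -0.569527) → end (x,ẋ)=(-0.970979, -4.787968)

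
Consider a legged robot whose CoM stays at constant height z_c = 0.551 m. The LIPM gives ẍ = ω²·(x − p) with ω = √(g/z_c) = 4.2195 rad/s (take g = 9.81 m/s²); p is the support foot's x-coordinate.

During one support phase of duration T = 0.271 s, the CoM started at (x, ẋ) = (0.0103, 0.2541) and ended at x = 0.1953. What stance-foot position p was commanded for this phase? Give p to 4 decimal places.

ωT = 4.2195·0.271 = 1.143485; cosh(ωT) = 1.728195, sinh(ωT) = 1.409488
x(T) = p + (x₀−p)·cosh(ωT) + (ẋ₀/ω)·sinh(ωT) ⇒ p·(1 − cosh) = x(T) − x₀·cosh − (ẋ₀/ω)·sinh
numerator   = 0.1953 − (0.0103)·1.728195 − (0.2541/4.2195)·1.409488 = 0.092620
denominator = 1 − 1.728195 = -0.728195
p = 0.092620 / -0.728195 = -0.1272

p = -0.1272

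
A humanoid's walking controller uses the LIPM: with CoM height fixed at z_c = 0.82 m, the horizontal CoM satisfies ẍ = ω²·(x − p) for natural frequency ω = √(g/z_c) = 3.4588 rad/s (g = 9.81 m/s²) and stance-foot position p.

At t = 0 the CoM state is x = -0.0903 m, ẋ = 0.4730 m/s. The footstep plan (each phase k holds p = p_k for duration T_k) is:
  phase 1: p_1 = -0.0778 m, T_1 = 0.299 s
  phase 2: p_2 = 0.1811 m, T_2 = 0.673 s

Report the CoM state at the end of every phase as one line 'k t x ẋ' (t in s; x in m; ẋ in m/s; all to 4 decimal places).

1 0.2990 0.0704 0.6962
2 0.9720 0.6304 1.6594

phase 1: p=-0.0778, T=0.299, ωT=1.034181, cosh=1.584160, sinh=1.228642; start (x,ẋ)=(-0.090300, 0.473000) → end (x,ẋ)=(0.070418, 0.696187)
phase 2: p=0.1811, T=0.673, ωT=2.327772, cosh=5.176292, sinh=5.078780; start (x,ẋ)=(0.070418, 0.696187) → end (x,ẋ)=(0.630435, 1.659377)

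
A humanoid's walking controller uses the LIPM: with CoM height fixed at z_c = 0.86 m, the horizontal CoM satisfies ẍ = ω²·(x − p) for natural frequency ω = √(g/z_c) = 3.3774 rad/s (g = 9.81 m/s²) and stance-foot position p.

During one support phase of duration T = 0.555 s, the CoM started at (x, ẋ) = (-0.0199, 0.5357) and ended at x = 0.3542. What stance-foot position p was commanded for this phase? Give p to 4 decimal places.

p = 0.0360

ωT = 3.3774·0.555 = 1.874457; cosh(ωT) = 3.335359, sinh(ωT) = 3.181921
x(T) = p + (x₀−p)·cosh(ωT) + (ẋ₀/ω)·sinh(ωT) ⇒ p·(1 − cosh) = x(T) − x₀·cosh − (ẋ₀/ω)·sinh
numerator   = 0.3542 − (-0.0199)·3.335359 − (0.5357/3.3774)·3.181921 = -0.084121
denominator = 1 − 3.335359 = -2.335359
p = -0.084121 / -2.335359 = 0.0360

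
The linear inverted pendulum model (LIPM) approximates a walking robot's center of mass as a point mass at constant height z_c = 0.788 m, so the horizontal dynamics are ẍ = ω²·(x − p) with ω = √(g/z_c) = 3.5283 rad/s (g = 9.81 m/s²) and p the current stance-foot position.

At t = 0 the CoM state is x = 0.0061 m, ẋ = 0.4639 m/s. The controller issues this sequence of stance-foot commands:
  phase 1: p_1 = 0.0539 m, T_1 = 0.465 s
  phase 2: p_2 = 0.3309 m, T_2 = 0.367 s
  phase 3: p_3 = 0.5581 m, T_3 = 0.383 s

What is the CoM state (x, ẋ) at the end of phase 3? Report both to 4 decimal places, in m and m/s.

x = 1.1693, ẋ = 2.4421

phase 1: p=0.0539, T=0.465, ωT=1.640660, cosh=2.676211, sinh=2.482359; start (x,ẋ)=(0.006100, 0.463900) → end (x,ẋ)=(0.252357, 0.822838)
phase 2: p=0.3309, T=0.367, ωT=1.294886, cosh=1.962255, sinh=1.688326; start (x,ẋ)=(0.252357, 0.822838) → end (x,ẋ)=(0.570515, 1.146743)
phase 3: p=0.5581, T=0.383, ωT=1.351339, cosh=2.060744, sinh=1.801850; start (x,ẋ)=(0.570515, 1.146743) → end (x,ẋ)=(1.169308, 2.442069)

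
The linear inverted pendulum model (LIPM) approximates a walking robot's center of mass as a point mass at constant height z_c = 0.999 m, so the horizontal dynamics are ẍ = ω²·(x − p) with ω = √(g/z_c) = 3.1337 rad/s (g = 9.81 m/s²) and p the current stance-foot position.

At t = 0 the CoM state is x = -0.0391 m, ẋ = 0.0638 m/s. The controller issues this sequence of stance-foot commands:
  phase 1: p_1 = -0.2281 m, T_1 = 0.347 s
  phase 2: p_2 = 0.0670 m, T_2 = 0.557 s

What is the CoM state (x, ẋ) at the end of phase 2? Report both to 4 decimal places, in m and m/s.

x = 0.9799, ẋ = 2.9910

phase 1: p=-0.2281, T=0.347, ωT=1.087394, cosh=1.651813, sinh=1.314720; start (x,ẋ)=(-0.039100, 0.063800) → end (x,ẋ)=(0.110860, 0.884054)
phase 2: p=0.0670, T=0.557, ωT=1.745471, cosh=2.951581, sinh=2.777018; start (x,ẋ)=(0.110860, 0.884054) → end (x,ẋ)=(0.979884, 2.991036)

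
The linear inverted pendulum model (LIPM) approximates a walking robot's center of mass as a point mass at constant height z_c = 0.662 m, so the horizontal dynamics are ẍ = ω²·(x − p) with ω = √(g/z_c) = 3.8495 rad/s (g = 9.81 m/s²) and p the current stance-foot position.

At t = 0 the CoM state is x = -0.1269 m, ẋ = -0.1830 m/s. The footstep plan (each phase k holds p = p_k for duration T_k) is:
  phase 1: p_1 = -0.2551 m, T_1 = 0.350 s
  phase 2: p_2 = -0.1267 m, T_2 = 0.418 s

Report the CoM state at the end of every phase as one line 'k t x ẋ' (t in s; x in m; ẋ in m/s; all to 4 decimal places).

phase 1: p=-0.2551, T=0.350, ωT=1.347325, cosh=2.053528, sinh=1.793593; start (x,ẋ)=(-0.126900, -0.183000) → end (x,ẋ)=(-0.077103, 0.509353)
phase 2: p=-0.1267, T=0.418, ωT=1.609091, cosh=2.599168, sinh=2.399098; start (x,ẋ)=(-0.077103, 0.509353) → end (x,ẋ)=(0.319652, 1.781941)

1 0.3500 -0.0771 0.5094
2 0.7680 0.3197 1.7819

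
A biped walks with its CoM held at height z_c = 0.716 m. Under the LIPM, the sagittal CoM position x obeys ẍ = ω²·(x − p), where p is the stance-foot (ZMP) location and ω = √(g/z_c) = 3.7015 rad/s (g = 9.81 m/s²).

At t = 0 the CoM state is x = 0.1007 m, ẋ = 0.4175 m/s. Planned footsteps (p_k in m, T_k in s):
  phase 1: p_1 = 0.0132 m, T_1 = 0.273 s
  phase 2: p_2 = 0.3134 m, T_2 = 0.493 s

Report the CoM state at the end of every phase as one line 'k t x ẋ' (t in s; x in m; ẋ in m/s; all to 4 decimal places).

1 0.2730 0.2837 1.0353
2 0.7660 1.0637 2.9619

phase 1: p=0.0132, T=0.273, ωT=1.010509, cosh=1.555517, sinh=1.191483; start (x,ẋ)=(0.100700, 0.417500) → end (x,ẋ)=(0.283698, 1.035327)
phase 2: p=0.3134, T=0.493, ωT=1.824839, cosh=3.181522, sinh=3.020278; start (x,ẋ)=(0.283698, 1.035327) → end (x,ẋ)=(1.063688, 2.961857)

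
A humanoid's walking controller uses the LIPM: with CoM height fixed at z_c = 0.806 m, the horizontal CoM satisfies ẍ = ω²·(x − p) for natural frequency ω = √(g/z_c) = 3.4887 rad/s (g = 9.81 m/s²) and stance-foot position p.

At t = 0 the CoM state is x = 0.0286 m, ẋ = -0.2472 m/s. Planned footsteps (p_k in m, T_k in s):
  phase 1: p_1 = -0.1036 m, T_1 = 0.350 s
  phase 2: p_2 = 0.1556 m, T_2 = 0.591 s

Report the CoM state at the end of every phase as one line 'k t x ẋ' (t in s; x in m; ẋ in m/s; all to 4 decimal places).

phase 1: p=-0.1036, T=0.350, ωT=1.221045, cosh=1.842826, sinh=1.547904; start (x,ẋ)=(0.028600, -0.247200) → end (x,ẋ)=(0.030341, 0.258356)
phase 2: p=0.1556, T=0.591, ωT=2.061822, cosh=3.993749, sinh=3.866527; start (x,ẋ)=(0.030341, 0.258356) → end (x,ẋ)=(-0.058316, -0.657825)

1 0.3500 0.0303 0.2584
2 0.9410 -0.0583 -0.6578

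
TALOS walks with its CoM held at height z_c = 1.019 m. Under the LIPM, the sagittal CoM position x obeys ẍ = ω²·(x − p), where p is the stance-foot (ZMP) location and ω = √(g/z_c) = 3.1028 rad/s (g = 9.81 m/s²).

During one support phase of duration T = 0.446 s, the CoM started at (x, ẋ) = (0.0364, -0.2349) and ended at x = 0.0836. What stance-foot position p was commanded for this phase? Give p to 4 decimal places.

ωT = 3.1028·0.446 = 1.383849; cosh(ωT) = 2.120421, sinh(ωT) = 1.869809
x(T) = p + (x₀−p)·cosh(ωT) + (ẋ₀/ω)·sinh(ωT) ⇒ p·(1 − cosh) = x(T) − x₀·cosh − (ẋ₀/ω)·sinh
numerator   = 0.0836 − (0.0364)·2.120421 − (-0.2349/3.1028)·1.869809 = 0.147972
denominator = 1 − 2.120421 = -1.120421
p = 0.147972 / -1.120421 = -0.1321

p = -0.1321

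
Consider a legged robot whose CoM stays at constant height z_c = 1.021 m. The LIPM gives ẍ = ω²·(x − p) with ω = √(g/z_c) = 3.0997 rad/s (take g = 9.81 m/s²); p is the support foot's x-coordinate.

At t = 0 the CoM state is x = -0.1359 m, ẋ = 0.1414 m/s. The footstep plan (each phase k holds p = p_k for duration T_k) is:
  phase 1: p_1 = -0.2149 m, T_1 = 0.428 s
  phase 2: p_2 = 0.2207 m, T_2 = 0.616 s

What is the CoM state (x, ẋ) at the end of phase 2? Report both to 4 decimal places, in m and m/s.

x = 0.3039, ẋ = 0.4538

phase 1: p=-0.2149, T=0.428, ωT=1.326672, cosh=2.016919, sinh=1.751560; start (x,ẋ)=(-0.135900, 0.141400) → end (x,ẋ)=(0.024338, 0.714108)
phase 2: p=0.2207, T=0.616, ωT=1.909415, cosh=3.448654, sinh=3.300487; start (x,ẋ)=(0.024338, 0.714108) → end (x,ẋ)=(0.303881, 0.453827)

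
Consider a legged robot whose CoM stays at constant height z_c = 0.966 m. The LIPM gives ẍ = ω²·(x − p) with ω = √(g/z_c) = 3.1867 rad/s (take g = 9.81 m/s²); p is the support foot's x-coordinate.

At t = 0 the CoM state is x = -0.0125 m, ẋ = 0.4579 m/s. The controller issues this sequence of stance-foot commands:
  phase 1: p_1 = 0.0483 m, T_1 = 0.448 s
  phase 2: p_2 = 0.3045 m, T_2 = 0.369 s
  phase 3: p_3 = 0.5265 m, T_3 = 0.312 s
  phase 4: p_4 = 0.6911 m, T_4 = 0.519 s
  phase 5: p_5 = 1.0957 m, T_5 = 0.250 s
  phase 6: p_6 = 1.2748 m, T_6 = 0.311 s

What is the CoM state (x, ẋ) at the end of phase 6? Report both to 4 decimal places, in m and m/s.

phase 1: p=0.0483, T=0.448, ωT=1.427642, cosh=2.204365, sinh=1.964491; start (x,ẋ)=(-0.012500, 0.457900) → end (x,ẋ)=(0.196554, 0.628756)
phase 2: p=0.3045, T=0.369, ωT=1.175892, cosh=1.774789, sinh=1.466245; start (x,ẋ)=(0.196554, 0.628756) → end (x,ẋ)=(0.402218, 0.611534)
phase 3: p=0.5265, T=0.312, ωT=0.994250, cosh=1.536349, sinh=1.166348; start (x,ẋ)=(0.402218, 0.611534) → end (x,ẋ)=(0.559385, 0.477599)
phase 4: p=0.6911, T=0.519, ωT=1.653897, cosh=2.709308, sinh=2.518005; start (x,ẋ)=(0.559385, 0.477599) → end (x,ẋ)=(0.711623, 0.237062)
phase 5: p=1.0957, T=0.250, ωT=0.796675, cosh=1.334489, sinh=0.883664; start (x,ẋ)=(0.711623, 0.237062) → end (x,ẋ)=(0.648890, -0.765194)
phase 6: p=1.2748, T=0.311, ωT=0.991064, cosh=1.532640, sinh=1.161459; start (x,ẋ)=(0.648890, -0.765194) → end (x,ẋ)=(0.036614, -3.489399)

x = 0.0366, ẋ = -3.4894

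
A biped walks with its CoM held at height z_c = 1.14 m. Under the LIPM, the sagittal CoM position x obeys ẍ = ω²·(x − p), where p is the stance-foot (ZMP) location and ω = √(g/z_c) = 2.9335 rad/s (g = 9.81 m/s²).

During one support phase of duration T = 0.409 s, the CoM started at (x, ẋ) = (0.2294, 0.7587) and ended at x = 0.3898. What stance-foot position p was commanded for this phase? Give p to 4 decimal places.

p = 0.5131

ωT = 2.9335·0.409 = 1.199801; cosh(ωT) = 1.810356, sinh(ωT) = 1.509102
x(T) = p + (x₀−p)·cosh(ωT) + (ẋ₀/ω)·sinh(ωT) ⇒ p·(1 − cosh) = x(T) − x₀·cosh − (ẋ₀/ω)·sinh
numerator   = 0.3898 − (0.2294)·1.810356 − (0.7587/2.9335)·1.509102 = -0.415799
denominator = 1 − 1.810356 = -0.810356
p = -0.415799 / -0.810356 = 0.5131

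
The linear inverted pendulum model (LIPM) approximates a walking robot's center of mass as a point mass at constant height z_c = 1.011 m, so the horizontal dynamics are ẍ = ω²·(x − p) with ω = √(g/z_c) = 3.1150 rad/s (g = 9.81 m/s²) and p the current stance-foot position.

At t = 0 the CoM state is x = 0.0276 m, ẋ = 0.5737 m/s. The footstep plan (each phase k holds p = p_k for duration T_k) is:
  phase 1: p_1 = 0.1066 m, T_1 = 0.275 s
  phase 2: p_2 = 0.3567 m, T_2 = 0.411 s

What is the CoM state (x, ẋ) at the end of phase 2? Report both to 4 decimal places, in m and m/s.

x = 0.3021, ẋ = 0.1432

phase 1: p=0.1066, T=0.275, ωT=0.856625, cosh=1.389896, sinh=0.965303; start (x,ẋ)=(0.027600, 0.573700) → end (x,ẋ)=(0.174581, 0.559837)
phase 2: p=0.3567, T=0.411, ωT=1.280265, cosh=1.937778, sinh=1.659815; start (x,ẋ)=(0.174581, 0.559837) → end (x,ẋ)=(0.302101, 0.143227)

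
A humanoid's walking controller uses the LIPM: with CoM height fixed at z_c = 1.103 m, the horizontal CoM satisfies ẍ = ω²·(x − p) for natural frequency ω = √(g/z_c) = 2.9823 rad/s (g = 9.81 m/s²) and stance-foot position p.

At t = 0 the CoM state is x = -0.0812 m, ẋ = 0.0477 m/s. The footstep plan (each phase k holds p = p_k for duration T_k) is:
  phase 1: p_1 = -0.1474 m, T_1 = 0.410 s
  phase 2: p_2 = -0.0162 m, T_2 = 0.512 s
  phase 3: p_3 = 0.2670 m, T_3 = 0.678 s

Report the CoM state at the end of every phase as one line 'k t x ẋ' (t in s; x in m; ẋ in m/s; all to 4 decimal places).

phase 1: p=-0.1474, T=0.410, ωT=1.222743, cosh=1.845457, sinh=1.551035; start (x,ẋ)=(-0.081200, 0.047700) → end (x,ẋ)=(-0.000423, 0.394246)
phase 2: p=-0.0162, T=0.512, ωT=1.526938, cosh=2.410628, sinh=2.193428; start (x,ẋ)=(-0.000423, 0.394246) → end (x,ẋ)=(0.311794, 1.053586)
phase 3: p=0.2670, T=0.678, ωT=2.021999, cosh=3.842901, sinh=3.710511; start (x,ẋ)=(0.311794, 1.053586) → end (x,ẋ)=(1.749986, 4.544509)

1 0.4100 -0.0004 0.3942
2 0.9220 0.3118 1.0536
3 1.6000 1.7500 4.5445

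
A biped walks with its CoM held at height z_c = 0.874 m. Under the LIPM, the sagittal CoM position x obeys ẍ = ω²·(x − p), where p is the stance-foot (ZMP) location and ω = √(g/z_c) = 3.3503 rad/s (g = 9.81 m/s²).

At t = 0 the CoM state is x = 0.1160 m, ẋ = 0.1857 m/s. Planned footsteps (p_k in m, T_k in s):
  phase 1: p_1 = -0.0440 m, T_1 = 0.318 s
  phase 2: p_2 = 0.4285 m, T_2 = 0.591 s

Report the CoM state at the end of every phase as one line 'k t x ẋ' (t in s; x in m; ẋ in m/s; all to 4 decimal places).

phase 1: p=-0.0440, T=0.318, ωT=1.065395, cosh=1.623289, sinh=1.278697; start (x,ẋ)=(0.116000, 0.185700) → end (x,ẋ)=(0.286602, 0.986888)
phase 2: p=0.4285, T=0.591, ωT=1.980027, cosh=3.690503, sinh=3.552438; start (x,ẋ)=(0.286602, 0.986888) → end (x,ẋ)=(0.951255, 1.953277)

1 0.3180 0.2866 0.9869
2 0.9090 0.9513 1.9533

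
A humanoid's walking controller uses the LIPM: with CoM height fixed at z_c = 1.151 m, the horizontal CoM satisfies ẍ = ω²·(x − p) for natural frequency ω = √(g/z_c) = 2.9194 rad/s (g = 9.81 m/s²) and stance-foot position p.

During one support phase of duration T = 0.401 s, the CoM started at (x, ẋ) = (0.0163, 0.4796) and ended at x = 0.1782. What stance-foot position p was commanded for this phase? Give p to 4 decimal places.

p = 0.1173

ωT = 2.9194·0.401 = 1.170679; cosh(ωT) = 1.767169, sinh(ωT) = 1.457013
x(T) = p + (x₀−p)·cosh(ωT) + (ẋ₀/ω)·sinh(ωT) ⇒ p·(1 − cosh) = x(T) − x₀·cosh − (ẋ₀/ω)·sinh
numerator   = 0.1782 − (0.0163)·1.767169 − (0.4796/2.9194)·1.457013 = -0.089963
denominator = 1 − 1.767169 = -0.767169
p = -0.089963 / -0.767169 = 0.1173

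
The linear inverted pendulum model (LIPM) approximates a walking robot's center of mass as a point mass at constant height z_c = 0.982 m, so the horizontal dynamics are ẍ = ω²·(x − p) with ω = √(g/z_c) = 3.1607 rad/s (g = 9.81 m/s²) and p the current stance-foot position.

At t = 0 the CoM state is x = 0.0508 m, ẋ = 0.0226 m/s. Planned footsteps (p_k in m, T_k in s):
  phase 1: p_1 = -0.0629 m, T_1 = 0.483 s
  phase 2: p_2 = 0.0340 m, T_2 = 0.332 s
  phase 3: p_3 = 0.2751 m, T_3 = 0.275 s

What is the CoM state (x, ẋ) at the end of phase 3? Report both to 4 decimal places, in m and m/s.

x = 1.4959, ẋ = 4.2122

phase 1: p=-0.0629, T=0.483, ωT=1.526618, cosh=2.409927, sinh=2.192658; start (x,ẋ)=(0.050800, 0.022600) → end (x,ẋ)=(0.226787, 0.842443)
phase 2: p=0.0340, T=0.332, ωT=1.049352, cosh=1.602983, sinh=1.252818; start (x,ẋ)=(0.226787, 0.842443) → end (x,ẋ)=(0.676956, 2.113816)
phase 3: p=0.2751, T=0.275, ωT=0.869193, cosh=1.402137, sinh=0.982847; start (x,ẋ)=(0.676956, 2.113816) → end (x,ẋ)=(1.495867, 4.212221)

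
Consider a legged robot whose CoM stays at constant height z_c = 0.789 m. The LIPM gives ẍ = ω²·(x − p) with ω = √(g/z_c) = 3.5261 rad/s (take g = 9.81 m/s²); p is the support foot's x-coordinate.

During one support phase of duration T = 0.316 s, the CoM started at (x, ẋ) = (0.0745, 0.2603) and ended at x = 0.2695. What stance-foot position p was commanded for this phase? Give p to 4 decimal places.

p = -0.0631

ωT = 3.5261·0.316 = 1.114248; cosh(ωT) = 1.687718, sinh(ωT) = 1.359556
x(T) = p + (x₀−p)·cosh(ωT) + (ẋ₀/ω)·sinh(ωT) ⇒ p·(1 − cosh) = x(T) − x₀·cosh − (ẋ₀/ω)·sinh
numerator   = 0.2695 − (0.0745)·1.687718 − (0.2603/3.5261)·1.359556 = 0.043401
denominator = 1 − 1.687718 = -0.687718
p = 0.043401 / -0.687718 = -0.0631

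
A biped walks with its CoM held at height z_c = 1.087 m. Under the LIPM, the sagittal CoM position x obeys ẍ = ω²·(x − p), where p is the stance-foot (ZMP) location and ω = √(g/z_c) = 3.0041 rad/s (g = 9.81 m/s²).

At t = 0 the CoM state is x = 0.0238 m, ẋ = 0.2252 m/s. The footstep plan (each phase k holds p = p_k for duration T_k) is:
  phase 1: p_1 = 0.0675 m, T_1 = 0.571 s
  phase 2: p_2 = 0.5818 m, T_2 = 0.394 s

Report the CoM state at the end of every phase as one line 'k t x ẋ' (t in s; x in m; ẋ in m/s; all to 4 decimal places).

phase 1: p=0.0675, T=0.571, ωT=1.715341, cosh=2.869237, sinh=2.689334; start (x,ẋ)=(0.023800, 0.225200) → end (x,ẋ)=(0.143718, 0.293099)
phase 2: p=0.5818, T=0.394, ωT=1.183615, cosh=1.786166, sinh=1.479996; start (x,ẋ)=(0.143718, 0.293099) → end (x,ẋ)=(-0.056289, -1.424213)

1 0.5710 0.1437 0.2931
2 0.9650 -0.0563 -1.4242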